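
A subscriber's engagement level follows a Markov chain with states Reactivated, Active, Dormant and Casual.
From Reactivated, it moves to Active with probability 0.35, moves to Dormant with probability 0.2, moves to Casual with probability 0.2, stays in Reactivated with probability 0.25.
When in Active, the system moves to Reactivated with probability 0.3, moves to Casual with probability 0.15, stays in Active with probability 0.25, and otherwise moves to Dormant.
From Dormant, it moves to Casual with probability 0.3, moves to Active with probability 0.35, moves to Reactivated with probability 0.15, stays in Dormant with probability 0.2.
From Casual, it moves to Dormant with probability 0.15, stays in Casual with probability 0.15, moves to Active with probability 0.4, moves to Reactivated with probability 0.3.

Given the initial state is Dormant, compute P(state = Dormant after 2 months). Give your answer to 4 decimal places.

Propagate the distribution vector 2 months from Dormant.
After 0 months: (0.0000, 0.0000, 1.0000, 0.0000)
After 1 month: (0.1500, 0.3500, 0.2000, 0.3000)
After 2 months: (0.2625, 0.3300, 0.2200, 0.1875)
P(in Dormant after 2 months) = 0.2200

0.2200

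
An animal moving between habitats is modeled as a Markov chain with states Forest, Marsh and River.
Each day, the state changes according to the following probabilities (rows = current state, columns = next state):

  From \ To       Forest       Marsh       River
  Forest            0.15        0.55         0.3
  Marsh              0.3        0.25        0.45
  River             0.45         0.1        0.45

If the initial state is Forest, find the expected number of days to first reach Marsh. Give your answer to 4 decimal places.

Let t(s) be the expected number of days to first reach Marsh from state s, with t(Marsh) = 0. Conditioning on the first day:
t(Forest) = 1 + 0.15·t(Forest) + 0.3·t(River)
t(River) = 1 + 0.45·t(Forest) + 0.45·t(River)
Solving: t(Forest) = 2.5564, t(River) = 3.9098.
Expected days from Forest to Marsh: 2.5564.

2.5564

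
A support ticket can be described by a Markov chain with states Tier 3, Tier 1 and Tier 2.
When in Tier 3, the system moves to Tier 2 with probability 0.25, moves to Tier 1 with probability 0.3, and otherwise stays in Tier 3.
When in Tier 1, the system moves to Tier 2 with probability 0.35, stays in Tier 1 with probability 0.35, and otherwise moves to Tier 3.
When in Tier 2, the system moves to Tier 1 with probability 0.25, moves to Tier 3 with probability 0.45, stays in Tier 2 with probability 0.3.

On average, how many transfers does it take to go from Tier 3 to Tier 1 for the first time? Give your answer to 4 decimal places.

3.4862

Let t(s) be the expected number of transfers to first reach Tier 1 from state s, with t(Tier 1) = 0. Conditioning on the first transfer:
t(Tier 3) = 1 + 0.45·t(Tier 3) + 0.25·t(Tier 2)
t(Tier 2) = 1 + 0.45·t(Tier 3) + 0.3·t(Tier 2)
Solving: t(Tier 3) = 3.4862, t(Tier 2) = 3.6697.
Expected transfers from Tier 3 to Tier 1: 3.4862.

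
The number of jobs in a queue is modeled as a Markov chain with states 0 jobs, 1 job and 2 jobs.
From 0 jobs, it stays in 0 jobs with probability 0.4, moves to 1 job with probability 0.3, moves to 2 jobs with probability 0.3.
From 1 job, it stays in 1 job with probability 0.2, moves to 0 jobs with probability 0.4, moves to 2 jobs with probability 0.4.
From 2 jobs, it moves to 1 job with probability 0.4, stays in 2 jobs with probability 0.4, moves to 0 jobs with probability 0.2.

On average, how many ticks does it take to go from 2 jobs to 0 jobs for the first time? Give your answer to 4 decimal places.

Let t(s) be the expected number of ticks to first reach 0 jobs from state s, with t(0 jobs) = 0. Conditioning on the first tick:
t(1 job) = 1 + 0.2·t(1 job) + 0.4·t(2 jobs)
t(2 jobs) = 1 + 0.4·t(1 job) + 0.4·t(2 jobs)
Solving: t(1 job) = 3.1250, t(2 jobs) = 3.7500.
Expected ticks from 2 jobs to 0 jobs: 3.7500.

3.7500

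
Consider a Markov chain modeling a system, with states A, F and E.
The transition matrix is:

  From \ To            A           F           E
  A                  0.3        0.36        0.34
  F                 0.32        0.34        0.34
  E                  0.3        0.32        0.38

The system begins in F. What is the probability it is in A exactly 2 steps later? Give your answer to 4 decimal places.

0.3068

Sum over the intermediate state after 1 step:
P = P(F→A)·P(A→A) + P(F→F)·P(F→A) + P(F→E)·P(E→A)
  = 0.32×0.3 + 0.34×0.32 + 0.34×0.3
  = 0.0960 + 0.1088 + 0.1020 = 0.3068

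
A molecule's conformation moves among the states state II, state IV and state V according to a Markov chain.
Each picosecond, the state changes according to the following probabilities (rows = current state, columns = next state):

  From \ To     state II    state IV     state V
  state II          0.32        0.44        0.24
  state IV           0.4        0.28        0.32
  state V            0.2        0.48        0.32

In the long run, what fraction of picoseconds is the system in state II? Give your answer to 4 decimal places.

Let the stationary distribution be π with π = πP and π_1 + π_2 + π_3 = 1.
π_1 = 0.32·π_1 + 0.4·π_2 + 0.2·π_3
π_2 = 0.44·π_1 + 0.28·π_2 + 0.48·π_3
Solving with the normalization constraint gives π = (0.3158, 0.3895, 0.2947).
So the stationary probability of state II is 0.3158.

0.3158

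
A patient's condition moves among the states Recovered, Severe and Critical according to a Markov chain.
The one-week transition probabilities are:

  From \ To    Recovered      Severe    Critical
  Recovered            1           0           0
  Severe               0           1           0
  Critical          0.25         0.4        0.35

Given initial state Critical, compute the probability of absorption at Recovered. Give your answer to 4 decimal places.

0.3846

Let h(s) be the probability of absorption at Recovered starting from transient state s. Then h(Recovered) = 1 and h(Severe) = 0. By first-step analysis:
h(Critical) = 0.25·1 + 0.4·0 + 0.35·h(Critical)
Solving: h(Critical) = 0.3846.
Starting from Critical, the probability is 0.3846.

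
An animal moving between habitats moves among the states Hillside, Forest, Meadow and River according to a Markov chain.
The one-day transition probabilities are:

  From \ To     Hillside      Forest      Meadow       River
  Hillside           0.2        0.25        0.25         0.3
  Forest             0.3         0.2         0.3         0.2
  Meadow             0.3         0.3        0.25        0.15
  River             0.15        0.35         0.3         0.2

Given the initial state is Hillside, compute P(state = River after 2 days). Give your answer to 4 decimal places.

0.2075

Propagate the distribution vector 2 days from Hillside.
After 0 days: (1.0000, 0.0000, 0.0000, 0.0000)
After 1 day: (0.2000, 0.2500, 0.2500, 0.3000)
After 2 days: (0.2350, 0.2800, 0.2775, 0.2075)
P(in River after 2 days) = 0.2075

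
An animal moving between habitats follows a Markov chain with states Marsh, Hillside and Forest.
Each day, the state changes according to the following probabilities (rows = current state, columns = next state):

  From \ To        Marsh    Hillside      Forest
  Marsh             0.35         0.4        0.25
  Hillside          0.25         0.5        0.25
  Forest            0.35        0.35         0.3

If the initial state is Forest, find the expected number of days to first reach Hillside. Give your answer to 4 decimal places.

2.7211

Let t(s) be the expected number of days to first reach Hillside from state s, with t(Hillside) = 0. Conditioning on the first day:
t(Marsh) = 1 + 0.35·t(Marsh) + 0.25·t(Forest)
t(Forest) = 1 + 0.35·t(Marsh) + 0.3·t(Forest)
Solving: t(Marsh) = 2.5850, t(Forest) = 2.7211.
Expected days from Forest to Hillside: 2.7211.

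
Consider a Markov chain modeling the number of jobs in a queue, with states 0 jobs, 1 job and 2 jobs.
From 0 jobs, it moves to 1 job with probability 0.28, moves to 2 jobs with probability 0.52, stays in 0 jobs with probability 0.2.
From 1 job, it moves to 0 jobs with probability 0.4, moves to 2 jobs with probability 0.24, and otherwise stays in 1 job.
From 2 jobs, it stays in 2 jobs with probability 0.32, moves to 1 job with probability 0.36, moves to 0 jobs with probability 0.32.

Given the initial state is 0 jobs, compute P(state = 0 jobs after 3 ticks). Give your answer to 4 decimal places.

0.3093

Propagate the distribution vector 3 ticks from 0 jobs.
After 0 ticks: (1.0000, 0.0000, 0.0000)
After 1 tick: (0.2000, 0.2800, 0.5200)
After 2 ticks: (0.3184, 0.3440, 0.3376)
After 3 ticks: (0.3093, 0.3345, 0.3562)
P(in 0 jobs after 3 ticks) = 0.3093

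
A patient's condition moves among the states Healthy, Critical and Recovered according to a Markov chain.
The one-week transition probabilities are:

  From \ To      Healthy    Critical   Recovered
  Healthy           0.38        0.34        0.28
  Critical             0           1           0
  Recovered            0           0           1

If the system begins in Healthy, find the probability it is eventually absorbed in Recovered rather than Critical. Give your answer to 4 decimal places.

0.4516

Let h(s) be the probability of absorption at Recovered starting from transient state s. Then h(Recovered) = 1 and h(Critical) = 0. By first-step analysis:
h(Healthy) = 0.38·h(Healthy) + 0.34·0 + 0.28·1
Solving: h(Healthy) = 0.4516.
Starting from Healthy, the probability is 0.4516.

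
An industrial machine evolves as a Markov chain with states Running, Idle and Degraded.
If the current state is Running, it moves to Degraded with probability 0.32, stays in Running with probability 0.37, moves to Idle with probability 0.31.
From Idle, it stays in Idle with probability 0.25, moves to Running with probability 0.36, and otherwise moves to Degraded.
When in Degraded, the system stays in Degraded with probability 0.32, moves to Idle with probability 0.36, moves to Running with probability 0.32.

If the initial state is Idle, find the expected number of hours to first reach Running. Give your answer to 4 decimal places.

2.8950

Let t(s) be the expected number of hours to first reach Running from state s, with t(Running) = 0. Conditioning on the first hour:
t(Idle) = 1 + 0.25·t(Idle) + 0.39·t(Degraded)
t(Degraded) = 1 + 0.36·t(Idle) + 0.32·t(Degraded)
Solving: t(Idle) = 2.8950, t(Degraded) = 3.0032.
Expected hours from Idle to Running: 2.8950.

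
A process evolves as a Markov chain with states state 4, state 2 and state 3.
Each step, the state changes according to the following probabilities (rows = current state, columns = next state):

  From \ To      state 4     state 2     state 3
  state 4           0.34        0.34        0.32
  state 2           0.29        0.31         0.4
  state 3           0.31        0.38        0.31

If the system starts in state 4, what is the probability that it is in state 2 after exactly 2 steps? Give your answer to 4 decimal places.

Sum over the intermediate state after 1 step:
P = P(state 4→state 4)·P(state 4→state 2) + P(state 4→state 2)·P(state 2→state 2) + P(state 4→state 3)·P(state 3→state 2)
  = 0.34×0.34 + 0.34×0.31 + 0.32×0.38
  = 0.1156 + 0.1054 + 0.1216 = 0.3426

0.3426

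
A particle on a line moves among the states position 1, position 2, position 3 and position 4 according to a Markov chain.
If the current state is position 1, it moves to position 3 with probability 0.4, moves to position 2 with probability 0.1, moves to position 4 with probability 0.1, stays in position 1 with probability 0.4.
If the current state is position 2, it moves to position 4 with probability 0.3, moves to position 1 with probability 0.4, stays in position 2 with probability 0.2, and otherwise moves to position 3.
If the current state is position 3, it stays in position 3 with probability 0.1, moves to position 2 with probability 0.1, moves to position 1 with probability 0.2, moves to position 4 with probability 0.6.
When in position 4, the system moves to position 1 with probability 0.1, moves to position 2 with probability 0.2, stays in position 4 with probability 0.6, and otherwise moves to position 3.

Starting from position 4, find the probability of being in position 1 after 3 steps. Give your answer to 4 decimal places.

Propagate the distribution vector 3 steps from position 4.
After 0 steps: (0.0000, 0.0000, 0.0000, 1.0000)
After 1 step: (0.1000, 0.2000, 0.1000, 0.6000)
After 2 steps: (0.2000, 0.1800, 0.1300, 0.4900)
After 3 steps: (0.2270, 0.1670, 0.1600, 0.4460)
P(in position 1 after 3 steps) = 0.2270

0.2270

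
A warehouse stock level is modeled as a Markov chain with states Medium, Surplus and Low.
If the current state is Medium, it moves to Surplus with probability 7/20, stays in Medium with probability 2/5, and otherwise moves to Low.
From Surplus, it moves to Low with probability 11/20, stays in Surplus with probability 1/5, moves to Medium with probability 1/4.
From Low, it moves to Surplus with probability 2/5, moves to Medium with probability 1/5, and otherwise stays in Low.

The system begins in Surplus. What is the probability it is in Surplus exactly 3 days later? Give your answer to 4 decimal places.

0.3175

Propagate the distribution vector 3 days from Surplus.
After 0 days: (0.0000, 1.0000, 0.0000)
After 1 day: (0.2500, 0.2000, 0.5500)
After 2 days: (0.2600, 0.3475, 0.3925)
After 3 days: (0.2694, 0.3175, 0.4131)
P(in Surplus after 3 days) = 0.3175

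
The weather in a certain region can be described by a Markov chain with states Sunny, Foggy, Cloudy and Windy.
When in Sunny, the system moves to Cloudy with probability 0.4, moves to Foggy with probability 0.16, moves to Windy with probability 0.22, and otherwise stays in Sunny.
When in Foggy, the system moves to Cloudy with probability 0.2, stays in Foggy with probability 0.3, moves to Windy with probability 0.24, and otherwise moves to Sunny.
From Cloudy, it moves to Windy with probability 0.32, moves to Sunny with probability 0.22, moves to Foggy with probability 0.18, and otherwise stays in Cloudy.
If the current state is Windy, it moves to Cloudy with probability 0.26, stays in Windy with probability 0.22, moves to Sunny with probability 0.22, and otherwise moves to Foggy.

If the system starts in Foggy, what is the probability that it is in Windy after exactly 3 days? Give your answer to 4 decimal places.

Propagate the distribution vector 3 days from Foggy.
After 0 days: (0.0000, 1.0000, 0.0000, 0.0000)
After 1 day: (0.2600, 0.3000, 0.2000, 0.2400)
After 2 days: (0.2320, 0.2396, 0.2824, 0.2460)
After 3 days: (0.2296, 0.2336, 0.2838, 0.2530)
P(in Windy after 3 days) = 0.2530

0.2530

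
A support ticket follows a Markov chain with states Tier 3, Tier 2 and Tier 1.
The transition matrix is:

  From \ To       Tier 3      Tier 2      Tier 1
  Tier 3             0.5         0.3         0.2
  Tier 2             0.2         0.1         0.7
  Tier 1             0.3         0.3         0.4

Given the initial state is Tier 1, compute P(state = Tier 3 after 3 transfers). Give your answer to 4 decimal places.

0.3420

Propagate the distribution vector 3 transfers from Tier 1.
After 0 transfers: (0.0000, 0.0000, 1.0000)
After 1 transfer: (0.3000, 0.3000, 0.4000)
After 2 transfers: (0.3300, 0.2400, 0.4300)
After 3 transfers: (0.3420, 0.2520, 0.4060)
P(in Tier 3 after 3 transfers) = 0.3420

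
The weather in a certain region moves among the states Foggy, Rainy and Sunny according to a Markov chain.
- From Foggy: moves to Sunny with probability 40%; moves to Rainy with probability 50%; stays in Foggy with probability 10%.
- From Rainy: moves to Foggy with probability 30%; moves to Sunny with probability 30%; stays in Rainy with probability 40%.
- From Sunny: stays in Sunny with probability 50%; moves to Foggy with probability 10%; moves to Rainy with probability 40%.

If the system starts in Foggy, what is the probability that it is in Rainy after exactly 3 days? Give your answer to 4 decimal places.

0.4200

Propagate the distribution vector 3 days from Foggy.
After 0 days: (1.0000, 0.0000, 0.0000)
After 1 day: (0.1000, 0.5000, 0.4000)
After 2 days: (0.2000, 0.4100, 0.3900)
After 3 days: (0.1820, 0.4200, 0.3980)
P(in Rainy after 3 days) = 0.4200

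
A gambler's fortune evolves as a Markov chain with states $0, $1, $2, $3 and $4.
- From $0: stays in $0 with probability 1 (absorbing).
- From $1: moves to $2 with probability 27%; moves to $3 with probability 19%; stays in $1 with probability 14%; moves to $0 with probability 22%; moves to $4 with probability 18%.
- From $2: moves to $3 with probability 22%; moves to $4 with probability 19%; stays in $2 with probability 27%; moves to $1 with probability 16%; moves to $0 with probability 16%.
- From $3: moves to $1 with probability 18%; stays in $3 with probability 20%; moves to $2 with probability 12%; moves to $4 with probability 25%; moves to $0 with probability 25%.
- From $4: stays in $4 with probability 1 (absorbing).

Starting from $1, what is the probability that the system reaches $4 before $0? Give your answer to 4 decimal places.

0.4813

Let h(s) be the probability of absorption at $4 starting from transient state s. Then h($4) = 1 and h($0) = 0. By first-step analysis:
h($1) = 0.22·0 + 0.14·h($1) + 0.27·h($2) + 0.19·h($3) + 0.18·1
h($2) = 0.16·0 + 0.16·h($1) + 0.27·h($2) + 0.22·h($3) + 0.19·1
h($3) = 0.25·0 + 0.18·h($1) + 0.12·h($2) + 0.2·h($3) + 0.25·1
Solving: h($1) = 0.4813, h($2) = 0.5159, h($3) = 0.4982.
Starting from $1, the probability is 0.4813.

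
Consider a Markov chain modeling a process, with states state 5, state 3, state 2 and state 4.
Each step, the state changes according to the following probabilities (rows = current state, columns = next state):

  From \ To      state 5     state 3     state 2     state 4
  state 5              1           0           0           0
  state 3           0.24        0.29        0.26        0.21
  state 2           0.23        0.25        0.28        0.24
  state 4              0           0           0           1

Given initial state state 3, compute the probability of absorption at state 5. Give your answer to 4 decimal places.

Let h(s) be the probability of absorption at state 5 starting from transient state s. Then h(state 5) = 1 and h(state 4) = 0. By first-step analysis:
h(state 3) = 0.24·1 + 0.29·h(state 3) + 0.26·h(state 2) + 0.21·0
h(state 2) = 0.23·1 + 0.25·h(state 3) + 0.28·h(state 2) + 0.24·0
Solving: h(state 3) = 0.5213, h(state 2) = 0.5004.
Starting from state 3, the probability is 0.5213.

0.5213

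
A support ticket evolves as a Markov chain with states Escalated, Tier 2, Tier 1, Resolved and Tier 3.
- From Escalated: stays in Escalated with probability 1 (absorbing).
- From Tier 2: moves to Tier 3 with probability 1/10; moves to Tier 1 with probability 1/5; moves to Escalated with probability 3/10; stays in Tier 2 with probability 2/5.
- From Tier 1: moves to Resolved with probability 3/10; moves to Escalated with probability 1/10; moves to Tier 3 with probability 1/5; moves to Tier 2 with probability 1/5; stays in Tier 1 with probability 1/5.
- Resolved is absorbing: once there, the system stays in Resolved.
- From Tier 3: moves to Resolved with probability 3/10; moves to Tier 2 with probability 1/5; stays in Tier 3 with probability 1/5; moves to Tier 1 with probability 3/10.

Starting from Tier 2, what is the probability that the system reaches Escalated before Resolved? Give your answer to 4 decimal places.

Let h(s) be the probability of absorption at Escalated starting from transient state s. Then h(Escalated) = 1 and h(Resolved) = 0. By first-step analysis:
h(Tier 2) = 0.3·1 + 0.4·h(Tier 2) + 0.2·h(Tier 1) + 0.1·h(Tier 3)
h(Tier 1) = 0.1·1 + 0.2·h(Tier 2) + 0.2·h(Tier 1) + 0.3·0 + 0.2·h(Tier 3)
h(Tier 3) = 0.2·h(Tier 2) + 0.3·h(Tier 1) + 0.3·0 + 0.2·h(Tier 3)
Solving: h(Tier 2) = 0.6748, h(Tier 1) = 0.3706, h(Tier 3) = 0.3077.
Starting from Tier 2, the probability is 0.6748.

0.6748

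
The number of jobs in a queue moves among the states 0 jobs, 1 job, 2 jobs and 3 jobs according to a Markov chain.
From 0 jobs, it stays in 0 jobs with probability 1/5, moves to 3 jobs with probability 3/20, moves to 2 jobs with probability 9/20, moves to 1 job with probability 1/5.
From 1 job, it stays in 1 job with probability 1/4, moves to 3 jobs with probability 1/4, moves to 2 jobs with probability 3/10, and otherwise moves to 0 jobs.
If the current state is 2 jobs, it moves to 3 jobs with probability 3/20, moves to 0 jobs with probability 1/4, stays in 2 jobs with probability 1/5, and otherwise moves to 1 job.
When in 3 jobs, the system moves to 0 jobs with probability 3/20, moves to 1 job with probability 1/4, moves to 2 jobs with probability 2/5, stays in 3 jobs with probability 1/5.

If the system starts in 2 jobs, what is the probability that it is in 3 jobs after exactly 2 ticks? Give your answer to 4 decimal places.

Propagate the distribution vector 2 ticks from 2 jobs.
After 0 ticks: (0.0000, 0.0000, 1.0000, 0.0000)
After 1 tick: (0.2500, 0.4000, 0.2000, 0.1500)
After 2 ticks: (0.2025, 0.2675, 0.3325, 0.1975)
P(in 3 jobs after 2 ticks) = 0.1975

0.1975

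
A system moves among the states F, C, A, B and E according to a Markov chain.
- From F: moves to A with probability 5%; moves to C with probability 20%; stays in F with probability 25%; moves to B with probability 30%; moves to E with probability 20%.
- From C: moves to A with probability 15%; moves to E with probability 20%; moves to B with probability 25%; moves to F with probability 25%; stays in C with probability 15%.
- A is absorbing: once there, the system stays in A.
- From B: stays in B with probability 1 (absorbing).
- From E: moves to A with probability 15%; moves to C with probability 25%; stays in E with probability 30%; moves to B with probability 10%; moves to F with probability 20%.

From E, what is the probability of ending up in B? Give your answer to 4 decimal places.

0.5807

Let h(s) be the probability of absorption at B starting from transient state s. Then h(B) = 1 and h(A) = 0. By first-step analysis:
h(F) = 0.25·h(F) + 0.2·h(C) + 0.05·0 + 0.3·1 + 0.2·h(E)
h(C) = 0.25·h(F) + 0.15·h(C) + 0.15·0 + 0.25·1 + 0.2·h(E)
h(E) = 0.2·h(F) + 0.25·h(C) + 0.15·0 + 0.1·1 + 0.3·h(E)
Solving: h(F) = 0.7267, h(C) = 0.6445, h(E) = 0.5807.
Starting from E, the probability is 0.5807.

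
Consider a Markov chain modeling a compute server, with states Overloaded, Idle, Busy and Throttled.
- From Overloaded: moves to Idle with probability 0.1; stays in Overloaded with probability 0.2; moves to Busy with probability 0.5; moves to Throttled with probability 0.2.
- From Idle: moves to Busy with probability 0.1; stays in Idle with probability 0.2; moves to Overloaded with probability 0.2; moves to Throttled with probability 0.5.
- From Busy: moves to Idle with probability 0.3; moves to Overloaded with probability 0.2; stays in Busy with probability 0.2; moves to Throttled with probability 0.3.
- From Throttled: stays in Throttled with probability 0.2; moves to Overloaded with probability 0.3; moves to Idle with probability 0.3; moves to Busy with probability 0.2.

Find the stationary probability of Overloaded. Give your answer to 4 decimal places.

0.2294

Let the stationary distribution be π with π = πP and π_1 + π_2 + π_3 + π_4 = 1.
π_1 = 0.2·π_1 + 0.2·π_2 + 0.2·π_3 + 0.3·π_4
π_2 = 0.1·π_1 + 0.2·π_2 + 0.3·π_3 + 0.3·π_4
π_3 = 0.5·π_1 + 0.1·π_2 + 0.2·π_3 + 0.2·π_4
Solving with the normalization constraint gives π = (0.2294, 0.2310, 0.2457, 0.2939).
So the stationary probability of Overloaded is 0.2294.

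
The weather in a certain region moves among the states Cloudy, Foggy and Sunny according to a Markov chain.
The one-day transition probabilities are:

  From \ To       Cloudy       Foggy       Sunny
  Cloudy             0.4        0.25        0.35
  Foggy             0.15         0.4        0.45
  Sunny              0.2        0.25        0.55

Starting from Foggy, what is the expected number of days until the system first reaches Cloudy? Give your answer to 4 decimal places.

5.7143

Let t(s) be the expected number of days to first reach Cloudy from state s, with t(Cloudy) = 0. Conditioning on the first day:
t(Foggy) = 1 + 0.4·t(Foggy) + 0.45·t(Sunny)
t(Sunny) = 1 + 0.25·t(Foggy) + 0.55·t(Sunny)
Solving: t(Foggy) = 5.7143, t(Sunny) = 5.3968.
Expected days from Foggy to Cloudy: 5.7143.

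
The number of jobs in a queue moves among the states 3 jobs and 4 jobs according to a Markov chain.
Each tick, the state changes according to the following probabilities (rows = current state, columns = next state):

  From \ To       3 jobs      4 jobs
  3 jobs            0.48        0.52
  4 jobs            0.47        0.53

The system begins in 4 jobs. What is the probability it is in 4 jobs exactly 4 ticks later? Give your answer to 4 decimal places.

Propagate the distribution vector 4 ticks from 4 jobs.
After 0 ticks: (0.0000, 1.0000)
After 1 tick: (0.4700, 0.5300)
After 2 ticks: (0.4747, 0.5253)
After 3 ticks: (0.4747, 0.5253)
After 4 ticks: (0.4747, 0.5253)
P(in 4 jobs after 4 ticks) = 0.5253

0.5253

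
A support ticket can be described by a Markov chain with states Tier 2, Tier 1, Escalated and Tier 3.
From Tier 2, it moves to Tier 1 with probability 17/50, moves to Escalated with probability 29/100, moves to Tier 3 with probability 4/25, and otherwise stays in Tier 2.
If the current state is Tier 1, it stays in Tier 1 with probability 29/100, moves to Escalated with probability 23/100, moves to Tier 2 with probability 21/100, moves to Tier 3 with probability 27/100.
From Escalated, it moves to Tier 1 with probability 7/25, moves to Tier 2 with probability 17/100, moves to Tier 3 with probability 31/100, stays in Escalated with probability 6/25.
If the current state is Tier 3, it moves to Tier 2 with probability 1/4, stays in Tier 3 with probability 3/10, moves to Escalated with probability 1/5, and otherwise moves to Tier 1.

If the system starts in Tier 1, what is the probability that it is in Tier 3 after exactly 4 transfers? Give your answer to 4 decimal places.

0.2642

Propagate the distribution vector 4 transfers from Tier 1.
After 0 transfers: (0.0000, 1.0000, 0.0000, 0.0000)
After 1 transfer: (0.2100, 0.2900, 0.2300, 0.2700)
After 2 transfers: (0.2116, 0.2874, 0.2368, 0.2642)
After 3 transfers: (0.2111, 0.2876, 0.2371, 0.2641)
After 4 transfers: (0.2111, 0.2876, 0.2371, 0.2642)
P(in Tier 3 after 4 transfers) = 0.2642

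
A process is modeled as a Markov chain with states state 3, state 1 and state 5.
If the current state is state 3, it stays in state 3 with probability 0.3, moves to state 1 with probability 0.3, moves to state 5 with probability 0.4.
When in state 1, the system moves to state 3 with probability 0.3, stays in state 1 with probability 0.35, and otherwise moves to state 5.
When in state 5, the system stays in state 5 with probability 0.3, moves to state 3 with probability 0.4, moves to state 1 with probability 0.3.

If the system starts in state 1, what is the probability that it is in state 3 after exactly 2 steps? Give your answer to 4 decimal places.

Sum over the intermediate state after 1 step:
P = P(state 1→state 3)·P(state 3→state 3) + P(state 1→state 1)·P(state 1→state 3) + P(state 1→state 5)·P(state 5→state 3)
  = 0.3×0.3 + 0.35×0.3 + 0.35×0.4
  = 0.0900 + 0.1050 + 0.1400 = 0.3350

0.3350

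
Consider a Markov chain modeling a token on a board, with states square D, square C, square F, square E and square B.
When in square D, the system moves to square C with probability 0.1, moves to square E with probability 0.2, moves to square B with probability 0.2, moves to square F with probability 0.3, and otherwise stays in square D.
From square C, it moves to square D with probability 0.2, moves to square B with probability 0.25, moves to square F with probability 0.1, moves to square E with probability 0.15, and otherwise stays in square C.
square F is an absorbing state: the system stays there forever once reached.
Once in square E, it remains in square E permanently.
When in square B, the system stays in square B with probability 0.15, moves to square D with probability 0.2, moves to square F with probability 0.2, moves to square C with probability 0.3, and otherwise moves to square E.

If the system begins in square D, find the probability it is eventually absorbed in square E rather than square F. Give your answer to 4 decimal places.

0.4251

Let h(s) be the probability of absorption at square E starting from transient state s. Then h(square E) = 1 and h(square F) = 0. By first-step analysis:
h(square D) = 0.2·h(square D) + 0.1·h(square C) + 0.3·0 + 0.2·1 + 0.2·h(square B)
h(square C) = 0.2·h(square D) + 0.3·h(square C) + 0.1·0 + 0.15·1 + 0.25·h(square B)
h(square B) = 0.2·h(square D) + 0.3·h(square C) + 0.2·0 + 0.15·1 + 0.15·h(square B)
Solving: h(square D) = 0.4251, h(square C) = 0.4972, h(square B) = 0.4520.
Starting from square D, the probability is 0.4251.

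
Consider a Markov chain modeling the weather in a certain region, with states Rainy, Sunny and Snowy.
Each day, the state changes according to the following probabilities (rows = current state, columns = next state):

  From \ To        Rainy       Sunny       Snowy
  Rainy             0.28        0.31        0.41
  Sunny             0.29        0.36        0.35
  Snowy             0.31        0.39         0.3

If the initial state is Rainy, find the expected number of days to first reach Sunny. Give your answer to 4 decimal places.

Let t(s) be the expected number of days to first reach Sunny from state s, with t(Sunny) = 0. Conditioning on the first day:
t(Rainy) = 1 + 0.28·t(Rainy) + 0.41·t(Snowy)
t(Snowy) = 1 + 0.31·t(Rainy) + 0.3·t(Snowy)
Solving: t(Rainy) = 2.9451, t(Snowy) = 2.7328.
Expected days from Rainy to Sunny: 2.9451.

2.9451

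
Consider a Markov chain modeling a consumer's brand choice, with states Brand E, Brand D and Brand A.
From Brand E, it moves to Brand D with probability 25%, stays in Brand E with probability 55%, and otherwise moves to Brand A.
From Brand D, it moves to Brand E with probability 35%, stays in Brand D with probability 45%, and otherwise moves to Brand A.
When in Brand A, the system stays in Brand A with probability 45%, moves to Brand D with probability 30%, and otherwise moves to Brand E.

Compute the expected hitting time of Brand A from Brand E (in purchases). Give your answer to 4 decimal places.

Let t(s) be the expected number of purchases to first reach Brand A from state s, with t(Brand A) = 0. Conditioning on the first purchase:
t(Brand E) = 1 + 0.55·t(Brand E) + 0.25·t(Brand D)
t(Brand D) = 1 + 0.35·t(Brand E) + 0.45·t(Brand D)
Solving: t(Brand E) = 5.0000, t(Brand D) = 5.0000.
Expected purchases from Brand E to Brand A: 5.0000.

5.0000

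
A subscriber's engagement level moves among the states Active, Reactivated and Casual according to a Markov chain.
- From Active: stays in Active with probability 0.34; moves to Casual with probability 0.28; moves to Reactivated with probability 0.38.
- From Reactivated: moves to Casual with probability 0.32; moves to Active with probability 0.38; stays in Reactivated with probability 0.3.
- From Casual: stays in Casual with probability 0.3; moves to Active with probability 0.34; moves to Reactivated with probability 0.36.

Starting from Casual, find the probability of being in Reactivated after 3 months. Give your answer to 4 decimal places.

0.3464

Propagate the distribution vector 3 months from Casual.
After 0 months: (0.0000, 0.0000, 1.0000)
After 1 month: (0.3400, 0.3600, 0.3000)
After 2 months: (0.3544, 0.3452, 0.3004)
After 3 months: (0.3538, 0.3464, 0.2998)
P(in Reactivated after 3 months) = 0.3464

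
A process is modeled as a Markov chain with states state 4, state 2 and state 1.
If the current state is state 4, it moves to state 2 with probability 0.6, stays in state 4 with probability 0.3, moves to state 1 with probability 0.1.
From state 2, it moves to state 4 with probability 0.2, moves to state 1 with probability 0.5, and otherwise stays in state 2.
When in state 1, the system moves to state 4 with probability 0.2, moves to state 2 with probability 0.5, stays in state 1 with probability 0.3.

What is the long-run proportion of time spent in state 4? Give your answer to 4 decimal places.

Let the stationary distribution be π with π = πP and π_1 + π_2 + π_3 = 1.
π_1 = 0.3·π_1 + 0.2·π_2 + 0.2·π_3
π_2 = 0.6·π_1 + 0.3·π_2 + 0.5·π_3
Solving with the normalization constraint gives π = (0.2222, 0.4352, 0.3426).
So the stationary probability of state 4 is 0.2222.

0.2222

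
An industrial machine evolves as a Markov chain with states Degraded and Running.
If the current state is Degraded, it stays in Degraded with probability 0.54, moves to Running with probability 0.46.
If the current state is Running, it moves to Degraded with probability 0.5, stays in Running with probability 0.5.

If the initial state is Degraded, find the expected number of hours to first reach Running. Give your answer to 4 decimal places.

Let t(s) be the expected number of hours to first reach Running from state s, with t(Running) = 0. Conditioning on the first hour:
t(Degraded) = 1 + 0.54·t(Degraded)
Solving: t(Degraded) = 2.1739.
Expected hours from Degraded to Running: 2.1739.

2.1739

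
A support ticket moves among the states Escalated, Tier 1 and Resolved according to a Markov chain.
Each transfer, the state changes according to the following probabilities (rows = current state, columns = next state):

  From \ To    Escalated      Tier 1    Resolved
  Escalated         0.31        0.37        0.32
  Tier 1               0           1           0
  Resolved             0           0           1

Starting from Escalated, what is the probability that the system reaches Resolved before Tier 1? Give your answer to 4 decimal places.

Let h(s) be the probability of absorption at Resolved starting from transient state s. Then h(Resolved) = 1 and h(Tier 1) = 0. By first-step analysis:
h(Escalated) = 0.31·h(Escalated) + 0.37·0 + 0.32·1
Solving: h(Escalated) = 0.4638.
Starting from Escalated, the probability is 0.4638.

0.4638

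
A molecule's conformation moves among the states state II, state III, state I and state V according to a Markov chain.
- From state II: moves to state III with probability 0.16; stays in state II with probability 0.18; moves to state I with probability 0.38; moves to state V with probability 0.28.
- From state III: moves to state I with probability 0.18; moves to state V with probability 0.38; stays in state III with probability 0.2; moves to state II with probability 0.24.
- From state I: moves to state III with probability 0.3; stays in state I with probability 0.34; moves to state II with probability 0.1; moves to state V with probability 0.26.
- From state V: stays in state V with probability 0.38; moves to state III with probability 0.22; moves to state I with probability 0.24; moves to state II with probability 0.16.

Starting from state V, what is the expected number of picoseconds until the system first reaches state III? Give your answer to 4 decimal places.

4.2660

Let t(s) be the expected number of picoseconds to first reach state III from state s, with t(state III) = 0. Conditioning on the first picosecond:
t(state II) = 1 + 0.18·t(state II) + 0.38·t(state I) + 0.28·t(state V)
t(state I) = 1 + 0.1·t(state II) + 0.34·t(state I) + 0.26·t(state V)
t(state V) = 1 + 0.16·t(state II) + 0.24·t(state I) + 0.38·t(state V)
Solving: t(state II) = 4.4711, t(state I) = 3.8731, t(state V) = 4.2660.
Expected picoseconds from state V to state III: 4.2660.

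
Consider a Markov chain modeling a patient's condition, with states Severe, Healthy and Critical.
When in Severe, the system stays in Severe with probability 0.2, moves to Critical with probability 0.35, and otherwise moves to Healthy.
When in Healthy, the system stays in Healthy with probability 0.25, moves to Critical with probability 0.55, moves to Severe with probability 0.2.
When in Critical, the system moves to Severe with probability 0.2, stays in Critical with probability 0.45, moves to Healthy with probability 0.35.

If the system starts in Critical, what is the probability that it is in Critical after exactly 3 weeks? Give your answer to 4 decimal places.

Propagate the distribution vector 3 weeks from Critical.
After 0 weeks: (0.0000, 0.0000, 1.0000)
After 1 week: (0.2000, 0.3500, 0.4500)
After 2 weeks: (0.2000, 0.3350, 0.4650)
After 3 weeks: (0.2000, 0.3365, 0.4635)
P(in Critical after 3 weeks) = 0.4635

0.4635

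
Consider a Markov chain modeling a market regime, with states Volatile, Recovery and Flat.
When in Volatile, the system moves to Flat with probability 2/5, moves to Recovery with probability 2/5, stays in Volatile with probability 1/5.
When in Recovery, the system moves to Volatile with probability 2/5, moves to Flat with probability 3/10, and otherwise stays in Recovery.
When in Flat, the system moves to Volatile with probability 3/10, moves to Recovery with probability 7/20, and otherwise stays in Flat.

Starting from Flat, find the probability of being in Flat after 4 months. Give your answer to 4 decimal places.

Propagate the distribution vector 4 months from Flat.
After 0 months: (0.0000, 0.0000, 1.0000)
After 1 month: (0.3000, 0.3500, 0.3500)
After 2 months: (0.3050, 0.3475, 0.3475)
After 3 months: (0.3043, 0.3479, 0.3479)
After 4 months: (0.3044, 0.3478, 0.3478)
P(in Flat after 4 months) = 0.3478

0.3478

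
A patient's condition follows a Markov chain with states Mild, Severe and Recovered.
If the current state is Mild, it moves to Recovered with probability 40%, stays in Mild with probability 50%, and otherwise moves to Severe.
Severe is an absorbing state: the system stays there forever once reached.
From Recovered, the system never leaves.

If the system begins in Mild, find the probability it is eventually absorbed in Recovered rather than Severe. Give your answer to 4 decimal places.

Let h(s) be the probability of absorption at Recovered starting from transient state s. Then h(Recovered) = 1 and h(Severe) = 0. By first-step analysis:
h(Mild) = 0.5·h(Mild) + 0.1·0 + 0.4·1
Solving: h(Mild) = 0.8000.
Starting from Mild, the probability is 0.8000.

0.8000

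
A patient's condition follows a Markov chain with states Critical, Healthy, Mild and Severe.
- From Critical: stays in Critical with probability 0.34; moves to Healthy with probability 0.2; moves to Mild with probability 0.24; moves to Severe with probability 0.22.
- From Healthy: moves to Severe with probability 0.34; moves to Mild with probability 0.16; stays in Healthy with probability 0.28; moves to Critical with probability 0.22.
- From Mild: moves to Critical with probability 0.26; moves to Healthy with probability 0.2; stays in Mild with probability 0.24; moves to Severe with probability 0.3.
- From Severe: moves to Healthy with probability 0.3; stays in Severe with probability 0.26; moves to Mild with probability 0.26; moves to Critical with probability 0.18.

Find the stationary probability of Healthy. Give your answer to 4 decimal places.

0.2477

Let the stationary distribution be π with π = πP and π_1 + π_2 + π_3 + π_4 = 1.
π_1 = 0.34·π_1 + 0.22·π_2 + 0.26·π_3 + 0.18·π_4
π_2 = 0.2·π_1 + 0.28·π_2 + 0.2·π_3 + 0.3·π_4
π_3 = 0.24·π_1 + 0.16·π_2 + 0.24·π_3 + 0.26·π_4
Solving with the normalization constraint gives π = (0.2476, 0.2477, 0.2258, 0.2789).
So the stationary probability of Healthy is 0.2477.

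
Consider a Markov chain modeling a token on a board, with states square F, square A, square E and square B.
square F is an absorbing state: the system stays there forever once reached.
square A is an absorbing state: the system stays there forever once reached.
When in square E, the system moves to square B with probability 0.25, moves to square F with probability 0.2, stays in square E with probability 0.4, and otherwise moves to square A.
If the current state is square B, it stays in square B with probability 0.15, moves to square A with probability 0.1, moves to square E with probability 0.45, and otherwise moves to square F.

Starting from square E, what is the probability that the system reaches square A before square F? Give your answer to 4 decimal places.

Let h(s) be the probability of absorption at square A starting from transient state s. Then h(square A) = 1 and h(square F) = 0. By first-step analysis:
h(square E) = 0.2·0 + 0.15·1 + 0.4·h(square E) + 0.25·h(square B)
h(square B) = 0.3·0 + 0.1·1 + 0.45·h(square E) + 0.15·h(square B)
Solving: h(square E) = 0.3836, h(square B) = 0.3208.
Starting from square E, the probability is 0.3836.

0.3836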